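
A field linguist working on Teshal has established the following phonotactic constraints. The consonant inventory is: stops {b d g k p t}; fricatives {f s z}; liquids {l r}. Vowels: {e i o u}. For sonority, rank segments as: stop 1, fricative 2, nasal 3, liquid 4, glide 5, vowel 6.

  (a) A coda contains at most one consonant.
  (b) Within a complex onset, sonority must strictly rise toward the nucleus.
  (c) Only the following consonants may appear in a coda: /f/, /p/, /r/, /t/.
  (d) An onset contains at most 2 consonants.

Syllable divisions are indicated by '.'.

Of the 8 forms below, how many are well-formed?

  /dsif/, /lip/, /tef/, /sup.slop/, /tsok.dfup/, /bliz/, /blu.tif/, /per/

6

/dsif/ — σ1 onset /ds/ (1→2 rises), coda /f/ ok → well-formed
/lip/ — σ1 onset /l/, coda /p/ ok → well-formed
/tef/ — σ1 onset /t/, coda /f/ ok → well-formed
/sup.slop/ — σ1 onset /s/, coda /p/ ok; σ2 onset /sl/ (2→4 rises), coda /p/ ok → well-formed
/tsok.dfup/ — violates constraint (c): syllable 1 coda contains /k/, which is not a licensed coda consonant → ill-formed
/bliz/ — violates constraint (c): syllable 1 coda contains /z/, which is not a licensed coda consonant → ill-formed
/blu.tif/ — σ1 onset /bl/ (1→4 rises), coda /∅/ ok; σ2 onset /t/, coda /f/ ok → well-formed
/per/ — σ1 onset /p/, coda /r/ ok → well-formed
Well-formed: /dsif/, /lip/, /tef/, /sup.slop/, /blu.tif/, /per/ → 6.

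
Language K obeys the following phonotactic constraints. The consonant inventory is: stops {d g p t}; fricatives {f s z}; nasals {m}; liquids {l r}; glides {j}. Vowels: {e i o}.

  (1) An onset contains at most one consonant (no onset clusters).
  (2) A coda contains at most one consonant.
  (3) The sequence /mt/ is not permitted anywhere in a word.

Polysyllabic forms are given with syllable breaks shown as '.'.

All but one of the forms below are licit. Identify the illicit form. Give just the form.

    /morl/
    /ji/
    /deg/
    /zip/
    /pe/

/morl/

/morl/ — violates constraint 2: syllable 1 coda /rl/ has 2 consonants (> 1) → illicit
/ji/ — σ1 onset /j/, coda /∅/ ok → licit
/deg/ — σ1 onset /d/, coda /g/ ok → licit
/zip/ — σ1 onset /z/, coda /p/ ok → licit
/pe/ — σ1 onset /p/, coda /∅/ ok → licit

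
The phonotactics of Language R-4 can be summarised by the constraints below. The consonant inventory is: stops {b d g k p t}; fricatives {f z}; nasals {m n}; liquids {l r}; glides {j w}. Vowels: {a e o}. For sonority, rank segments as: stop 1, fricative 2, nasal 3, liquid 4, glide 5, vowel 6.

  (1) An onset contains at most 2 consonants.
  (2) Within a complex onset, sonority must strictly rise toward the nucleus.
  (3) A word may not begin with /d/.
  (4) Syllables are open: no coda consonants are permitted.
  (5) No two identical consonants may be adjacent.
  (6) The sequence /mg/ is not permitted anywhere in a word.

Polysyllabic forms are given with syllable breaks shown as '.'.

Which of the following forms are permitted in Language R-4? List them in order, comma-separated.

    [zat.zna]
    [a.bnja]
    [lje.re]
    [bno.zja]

[zat.zna] — violates constraint 4: syllable 1 coda /t/ has 1 consonant (> 0) → not permitted
[a.bnja] — violates constraint 1: syllable 2 onset /bnj/ has 3 consonants (> 2) → not permitted
[lje.re] — σ1 onset /lj/ (4→5 rises), coda /∅/ ok; σ2 onset /r/, coda /∅/ ok → permitted
[bno.zja] — σ1 onset /bn/ (1→3 rises), coda /∅/ ok; σ2 onset /zj/ (2→5 rises), coda /∅/ ok → permitted

[lje.re], [bno.zja]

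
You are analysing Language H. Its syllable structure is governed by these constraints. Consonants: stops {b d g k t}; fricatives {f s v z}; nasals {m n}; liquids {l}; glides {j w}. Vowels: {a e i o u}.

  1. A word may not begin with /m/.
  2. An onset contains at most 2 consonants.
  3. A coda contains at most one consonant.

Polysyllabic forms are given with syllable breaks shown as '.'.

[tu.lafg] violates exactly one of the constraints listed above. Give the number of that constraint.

3

[tu.lafg]: syllable 2 coda /fg/ has 2 consonants (> 1).
This is a violation of constraint 3: "A coda contains at most one consonant."
The remaining constraints (1, 2) are satisfied.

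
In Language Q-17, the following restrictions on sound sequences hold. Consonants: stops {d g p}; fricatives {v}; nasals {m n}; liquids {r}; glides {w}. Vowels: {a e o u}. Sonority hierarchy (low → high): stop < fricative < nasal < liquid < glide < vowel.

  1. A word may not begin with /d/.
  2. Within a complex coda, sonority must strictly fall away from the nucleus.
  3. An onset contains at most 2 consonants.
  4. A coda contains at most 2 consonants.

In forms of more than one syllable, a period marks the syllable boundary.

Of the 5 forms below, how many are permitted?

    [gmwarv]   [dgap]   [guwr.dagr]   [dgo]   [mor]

[gmwarv] — violates constraint 3: syllable 1 onset /gmw/ has 3 consonants (> 2) → not permitted
[dgap] — violates constraint 1: word begins with /d/ → not permitted
[guwr.dagr] — violates constraint 2: syllable 2 coda /gr/: /g/ (stop, 1) → /r/ (liquid, 4) does not fall → not permitted
[dgo] — violates constraint 1: word begins with /d/ → not permitted
[mor] — σ1 onset /m/, coda /r/ ok → permitted
Permitted: [mor] → 1.

1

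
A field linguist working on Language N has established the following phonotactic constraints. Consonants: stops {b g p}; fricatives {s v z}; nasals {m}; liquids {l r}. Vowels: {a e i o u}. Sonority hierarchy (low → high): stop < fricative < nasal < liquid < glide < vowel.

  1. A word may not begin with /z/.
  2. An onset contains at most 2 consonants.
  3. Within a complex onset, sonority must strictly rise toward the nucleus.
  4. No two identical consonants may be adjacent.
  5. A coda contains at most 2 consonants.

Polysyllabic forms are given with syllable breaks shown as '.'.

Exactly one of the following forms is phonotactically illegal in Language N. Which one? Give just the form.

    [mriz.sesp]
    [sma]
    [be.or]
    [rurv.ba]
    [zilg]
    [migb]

[mriz.sesp] — σ1 onset /mr/ (3→4 rises), coda /z/ ok; σ2 onset /s/, coda /sp/ (2C) ok → phonotactically legal
[sma] — σ1 onset /sm/ (2→3 rises), coda /∅/ ok → phonotactically legal
[be.or] — σ1 onset /b/, coda /∅/ ok; σ2 onset /∅/, coda /r/ ok → phonotactically legal
[rurv.ba] — σ1 onset /r/, coda /rv/ (2C) ok; σ2 onset /b/, coda /∅/ ok → phonotactically legal
[zilg] — violates constraint 1: word begins with /z/ → phonotactically illegal
[migb] — σ1 onset /m/, coda /gb/ (2C) ok → phonotactically legal

[zilg]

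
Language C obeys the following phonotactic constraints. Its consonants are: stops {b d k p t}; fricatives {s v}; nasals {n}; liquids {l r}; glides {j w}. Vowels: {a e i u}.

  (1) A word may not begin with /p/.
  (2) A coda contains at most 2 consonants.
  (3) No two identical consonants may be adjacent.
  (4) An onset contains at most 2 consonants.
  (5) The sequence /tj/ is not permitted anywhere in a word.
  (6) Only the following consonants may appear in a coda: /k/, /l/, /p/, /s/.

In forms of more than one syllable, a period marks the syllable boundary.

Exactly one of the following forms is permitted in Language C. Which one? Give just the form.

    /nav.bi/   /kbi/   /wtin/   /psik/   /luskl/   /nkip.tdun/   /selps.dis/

/nav.bi/ — violates constraint 6: syllable 1 coda contains /v/, which is not a licensed coda consonant → not permitted
/kbi/ — σ1 onset /kb/ (2C), coda /∅/ ok → permitted
/wtin/ — violates constraint 6: syllable 1 coda contains /n/, which is not a licensed coda consonant → not permitted
/psik/ — violates constraint 1: word begins with /p/ → not permitted
/luskl/ — violates constraint 2: syllable 1 coda /skl/ has 3 consonants (> 2) → not permitted
/nkip.tdun/ — violates constraint 6: syllable 2 coda contains /n/, which is not a licensed coda consonant → not permitted
/selps.dis/ — violates constraint 2: syllable 1 coda /lps/ has 3 consonants (> 2) → not permitted

/kbi/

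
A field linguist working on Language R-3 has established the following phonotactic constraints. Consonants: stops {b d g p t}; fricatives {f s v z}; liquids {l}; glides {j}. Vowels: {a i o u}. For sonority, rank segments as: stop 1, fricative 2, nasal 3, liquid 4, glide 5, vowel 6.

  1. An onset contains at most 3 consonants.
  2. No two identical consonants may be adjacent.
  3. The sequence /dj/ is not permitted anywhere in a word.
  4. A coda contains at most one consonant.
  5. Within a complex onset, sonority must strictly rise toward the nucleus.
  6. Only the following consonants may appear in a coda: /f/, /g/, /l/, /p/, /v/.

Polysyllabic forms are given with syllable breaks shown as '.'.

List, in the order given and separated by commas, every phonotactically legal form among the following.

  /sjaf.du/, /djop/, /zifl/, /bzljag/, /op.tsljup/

/sjaf.du/ — σ1 onset /sj/ (2→5 rises), coda /f/ ok; σ2 onset /d/, coda /∅/ ok → phonotactically legal
/djop/ — violates constraint 3: contains banned sequence /dj/ → phonotactically illegal
/zifl/ — violates constraint 4: syllable 1 coda /fl/ has 2 consonants (> 1) → phonotactically illegal
/bzljag/ — violates constraint 1: syllable 1 onset /bzlj/ has 4 consonants (> 3) → phonotactically illegal
/op.tsljup/ — violates constraint 1: syllable 2 onset /tslj/ has 4 consonants (> 3) → phonotactically illegal

/sjaf.du/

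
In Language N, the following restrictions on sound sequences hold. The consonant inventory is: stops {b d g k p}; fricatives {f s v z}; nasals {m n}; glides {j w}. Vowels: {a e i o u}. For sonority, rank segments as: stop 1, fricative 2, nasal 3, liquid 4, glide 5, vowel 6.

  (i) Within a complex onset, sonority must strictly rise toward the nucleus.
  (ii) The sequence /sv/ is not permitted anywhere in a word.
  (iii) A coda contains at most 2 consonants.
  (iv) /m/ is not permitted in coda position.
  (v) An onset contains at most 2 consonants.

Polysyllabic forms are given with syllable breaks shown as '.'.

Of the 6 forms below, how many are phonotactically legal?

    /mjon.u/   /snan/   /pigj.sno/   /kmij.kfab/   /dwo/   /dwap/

6

/mjon.u/ — σ1 onset /mj/ (3→5 rises), coda /n/ ok; σ2 onset /∅/, coda /∅/ ok → phonotactically legal
/snan/ — σ1 onset /sn/ (2→3 rises), coda /n/ ok → phonotactically legal
/pigj.sno/ — σ1 onset /p/, coda /gj/ (2C) ok; σ2 onset /sn/ (2→3 rises), coda /∅/ ok → phonotactically legal
/kmij.kfab/ — σ1 onset /km/ (1→3 rises), coda /j/ ok; σ2 onset /kf/ (1→2 rises), coda /b/ ok → phonotactically legal
/dwo/ — σ1 onset /dw/ (1→5 rises), coda /∅/ ok → phonotactically legal
/dwap/ — σ1 onset /dw/ (1→5 rises), coda /p/ ok → phonotactically legal
Phonotactically legal: /mjon.u/, /snan/, /pigj.sno/, /kmij.kfab/, /dwo/, /dwap/ → 6.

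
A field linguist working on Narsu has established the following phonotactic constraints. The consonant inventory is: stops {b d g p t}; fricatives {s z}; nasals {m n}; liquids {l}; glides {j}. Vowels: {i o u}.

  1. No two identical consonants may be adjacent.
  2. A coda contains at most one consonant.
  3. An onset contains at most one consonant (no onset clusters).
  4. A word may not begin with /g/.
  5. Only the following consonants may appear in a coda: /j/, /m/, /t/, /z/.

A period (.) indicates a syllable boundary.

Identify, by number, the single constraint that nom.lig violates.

nom.lig: syllable 2 coda contains /g/, which is not a licensed coda consonant.
This is a violation of constraint 5: "Only the following consonants may appear in a coda: /j/, /m/, /t/, /z/."
The remaining constraints (1, 2, 3, 4) are satisfied.

5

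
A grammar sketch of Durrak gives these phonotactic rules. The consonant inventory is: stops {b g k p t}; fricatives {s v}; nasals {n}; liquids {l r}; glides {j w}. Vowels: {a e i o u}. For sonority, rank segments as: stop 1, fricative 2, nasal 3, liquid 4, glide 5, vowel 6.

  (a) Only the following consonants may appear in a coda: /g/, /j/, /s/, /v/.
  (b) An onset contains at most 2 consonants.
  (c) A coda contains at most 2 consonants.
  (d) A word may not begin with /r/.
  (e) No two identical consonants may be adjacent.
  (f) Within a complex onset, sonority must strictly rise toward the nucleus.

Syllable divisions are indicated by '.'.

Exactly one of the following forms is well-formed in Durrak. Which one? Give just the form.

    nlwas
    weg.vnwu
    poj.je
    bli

bli

nlwas — violates constraint (b): syllable 1 onset /nlw/ has 3 consonants (> 2) → ill-formed
weg.vnwu — violates constraint (b): syllable 2 onset /vnw/ has 3 consonants (> 2) → ill-formed
poj.je — violates constraint (e): adjacent identical consonants /jj/ → ill-formed
bli — σ1 onset /bl/ (1→4 rises), coda /∅/ ok → well-formed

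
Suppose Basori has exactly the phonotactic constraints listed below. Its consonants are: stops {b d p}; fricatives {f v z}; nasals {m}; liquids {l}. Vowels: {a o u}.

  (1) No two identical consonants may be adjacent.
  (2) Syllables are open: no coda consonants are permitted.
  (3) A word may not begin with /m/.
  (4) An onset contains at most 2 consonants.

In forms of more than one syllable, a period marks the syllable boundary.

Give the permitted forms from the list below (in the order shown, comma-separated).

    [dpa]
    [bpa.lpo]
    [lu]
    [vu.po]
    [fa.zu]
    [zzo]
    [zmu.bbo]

[dpa] — σ1 onset /dp/ (2C), coda /∅/ ok → permitted
[bpa.lpo] — σ1 onset /bp/ (2C), coda /∅/ ok; σ2 onset /lp/ (2C), coda /∅/ ok → permitted
[lu] — σ1 onset /l/, coda /∅/ ok → permitted
[vu.po] — σ1 onset /v/, coda /∅/ ok; σ2 onset /p/, coda /∅/ ok → permitted
[fa.zu] — σ1 onset /f/, coda /∅/ ok; σ2 onset /z/, coda /∅/ ok → permitted
[zzo] — violates constraint 1: adjacent identical consonants /zz/ → not permitted
[zmu.bbo] — violates constraint 1: adjacent identical consonants /bb/ → not permitted

[dpa], [bpa.lpo], [lu], [vu.po], [fa.zu]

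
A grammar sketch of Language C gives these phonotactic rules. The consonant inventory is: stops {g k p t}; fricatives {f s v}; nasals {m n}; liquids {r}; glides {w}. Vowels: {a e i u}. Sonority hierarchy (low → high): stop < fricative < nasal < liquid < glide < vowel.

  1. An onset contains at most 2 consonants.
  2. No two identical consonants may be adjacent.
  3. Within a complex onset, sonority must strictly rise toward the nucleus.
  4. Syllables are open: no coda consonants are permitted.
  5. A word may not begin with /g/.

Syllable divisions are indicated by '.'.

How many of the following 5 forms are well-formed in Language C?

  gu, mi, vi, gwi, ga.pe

2

gu — violates constraint 5: word begins with /g/ → ill-formed
mi — σ1 onset /m/, coda /∅/ ok → well-formed
vi — σ1 onset /v/, coda /∅/ ok → well-formed
gwi — violates constraint 5: word begins with /g/ → ill-formed
ga.pe — violates constraint 5: word begins with /g/ → ill-formed
Well-formed: mi, vi → 2.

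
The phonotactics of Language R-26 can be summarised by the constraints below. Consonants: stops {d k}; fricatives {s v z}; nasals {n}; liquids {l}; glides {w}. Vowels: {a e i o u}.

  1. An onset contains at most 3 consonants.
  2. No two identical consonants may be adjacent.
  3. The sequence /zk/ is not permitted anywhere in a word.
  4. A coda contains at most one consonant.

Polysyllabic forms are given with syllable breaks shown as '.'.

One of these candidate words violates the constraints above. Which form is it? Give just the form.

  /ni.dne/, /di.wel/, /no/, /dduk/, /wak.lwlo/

/dduk/

/ni.dne/ — σ1 onset /n/, coda /∅/ ok; σ2 onset /dn/ (2C), coda /∅/ ok → permitted
/di.wel/ — σ1 onset /d/, coda /∅/ ok; σ2 onset /w/, coda /l/ ok → permitted
/no/ — σ1 onset /n/, coda /∅/ ok → permitted
/dduk/ — violates constraint 2: adjacent identical consonants /dd/ → not permitted
/wak.lwlo/ — σ1 onset /w/, coda /k/ ok; σ2 onset /lwl/ (3C), coda /∅/ ok → permitted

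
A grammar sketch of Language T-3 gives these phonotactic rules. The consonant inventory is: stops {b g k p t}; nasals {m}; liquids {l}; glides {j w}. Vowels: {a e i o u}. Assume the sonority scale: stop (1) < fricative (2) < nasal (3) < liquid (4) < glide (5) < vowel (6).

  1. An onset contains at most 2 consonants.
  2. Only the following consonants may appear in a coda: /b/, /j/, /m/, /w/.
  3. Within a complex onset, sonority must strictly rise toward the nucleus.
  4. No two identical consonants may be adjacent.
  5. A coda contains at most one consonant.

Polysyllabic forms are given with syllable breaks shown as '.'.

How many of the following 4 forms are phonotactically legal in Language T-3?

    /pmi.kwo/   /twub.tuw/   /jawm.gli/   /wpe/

2

/pmi.kwo/ — σ1 onset /pm/ (1→3 rises), coda /∅/ ok; σ2 onset /kw/ (1→5 rises), coda /∅/ ok → phonotactically legal
/twub.tuw/ — σ1 onset /tw/ (1→5 rises), coda /b/ ok; σ2 onset /t/, coda /w/ ok → phonotactically legal
/jawm.gli/ — violates constraint 5: syllable 1 coda /wm/ has 2 consonants (> 1) → phonotactically illegal
/wpe/ — violates constraint 3: syllable 1 onset /wp/: /w/ (glide, 5) → /p/ (stop, 1) does not rise → phonotactically illegal
Phonotactically legal: /pmi.kwo/, /twub.tuw/ → 2.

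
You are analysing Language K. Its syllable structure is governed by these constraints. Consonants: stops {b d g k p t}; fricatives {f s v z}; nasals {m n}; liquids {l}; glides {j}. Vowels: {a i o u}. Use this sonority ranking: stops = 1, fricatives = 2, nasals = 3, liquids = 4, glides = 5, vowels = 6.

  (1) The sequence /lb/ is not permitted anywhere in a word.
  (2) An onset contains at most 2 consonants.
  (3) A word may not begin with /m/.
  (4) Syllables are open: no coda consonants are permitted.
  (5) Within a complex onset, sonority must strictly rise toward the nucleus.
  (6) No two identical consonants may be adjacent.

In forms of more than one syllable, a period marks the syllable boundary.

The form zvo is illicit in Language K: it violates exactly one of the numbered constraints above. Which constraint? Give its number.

zvo: syllable 1 onset /zv/: /z/ (fricative, 2) → /v/ (fricative, 2) does not rise.
This is a violation of constraint 5: "Within a complex onset, sonority must strictly rise toward the nucleus."
The remaining constraints (1, 2, 3, 4, 6) are satisfied.

5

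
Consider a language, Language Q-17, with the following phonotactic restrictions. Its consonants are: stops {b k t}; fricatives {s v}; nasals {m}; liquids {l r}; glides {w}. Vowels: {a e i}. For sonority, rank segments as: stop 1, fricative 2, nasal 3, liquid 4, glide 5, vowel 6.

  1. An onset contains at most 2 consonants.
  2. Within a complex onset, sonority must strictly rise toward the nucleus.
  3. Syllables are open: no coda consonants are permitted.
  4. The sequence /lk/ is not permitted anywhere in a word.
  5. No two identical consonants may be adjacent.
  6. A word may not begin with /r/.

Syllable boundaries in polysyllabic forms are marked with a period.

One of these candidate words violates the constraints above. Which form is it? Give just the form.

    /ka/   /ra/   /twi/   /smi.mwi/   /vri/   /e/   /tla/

/ra/

/ka/ — σ1 onset /k/, coda /∅/ ok → well-formed
/ra/ — violates constraint 6: word begins with /r/ → ill-formed
/twi/ — σ1 onset /tw/ (1→5 rises), coda /∅/ ok → well-formed
/smi.mwi/ — σ1 onset /sm/ (2→3 rises), coda /∅/ ok; σ2 onset /mw/ (3→5 rises), coda /∅/ ok → well-formed
/vri/ — σ1 onset /vr/ (2→4 rises), coda /∅/ ok → well-formed
/e/ — σ1 onset /∅/, coda /∅/ ok → well-formed
/tla/ — σ1 onset /tl/ (1→4 rises), coda /∅/ ok → well-formed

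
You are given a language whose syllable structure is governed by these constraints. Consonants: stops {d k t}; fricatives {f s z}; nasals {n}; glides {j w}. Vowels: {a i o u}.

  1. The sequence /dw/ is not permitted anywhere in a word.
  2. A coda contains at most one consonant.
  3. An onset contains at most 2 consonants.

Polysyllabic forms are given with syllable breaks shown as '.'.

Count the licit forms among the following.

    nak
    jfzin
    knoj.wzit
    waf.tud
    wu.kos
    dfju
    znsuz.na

4

nak — σ1 onset /n/, coda /k/ ok → licit
jfzin — violates constraint 3: syllable 1 onset /jfz/ has 3 consonants (> 2) → illicit
knoj.wzit — σ1 onset /kn/ (2C), coda /j/ ok; σ2 onset /wz/ (2C), coda /t/ ok → licit
waf.tud — σ1 onset /w/, coda /f/ ok; σ2 onset /t/, coda /d/ ok → licit
wu.kos — σ1 onset /w/, coda /∅/ ok; σ2 onset /k/, coda /s/ ok → licit
dfju — violates constraint 3: syllable 1 onset /dfj/ has 3 consonants (> 2) → illicit
znsuz.na — violates constraint 3: syllable 1 onset /zns/ has 3 consonants (> 2) → illicit
Licit: nak, knoj.wzit, waf.tud, wu.kos → 4.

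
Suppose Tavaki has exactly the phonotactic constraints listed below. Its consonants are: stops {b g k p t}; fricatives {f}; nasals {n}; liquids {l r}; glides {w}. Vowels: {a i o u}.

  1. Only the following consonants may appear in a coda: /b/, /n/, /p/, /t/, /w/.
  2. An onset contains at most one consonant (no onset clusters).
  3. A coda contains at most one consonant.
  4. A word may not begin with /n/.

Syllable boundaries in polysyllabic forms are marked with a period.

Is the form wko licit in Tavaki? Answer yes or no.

no

wko — violates constraint 2: syllable 1 onset /wk/ has 2 consonants (> 1) → illicit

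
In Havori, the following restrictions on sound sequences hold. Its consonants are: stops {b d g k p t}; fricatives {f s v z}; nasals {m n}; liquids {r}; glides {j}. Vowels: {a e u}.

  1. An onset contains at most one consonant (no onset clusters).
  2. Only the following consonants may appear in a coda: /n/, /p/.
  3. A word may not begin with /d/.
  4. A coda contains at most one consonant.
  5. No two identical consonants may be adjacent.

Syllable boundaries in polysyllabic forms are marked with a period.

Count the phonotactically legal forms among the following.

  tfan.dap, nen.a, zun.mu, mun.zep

tfan.dap — violates constraint 1: syllable 1 onset /tf/ has 2 consonants (> 1) → phonotactically illegal
nen.a — σ1 onset /n/, coda /n/ ok; σ2 onset /∅/, coda /∅/ ok → phonotactically legal
zun.mu — σ1 onset /z/, coda /n/ ok; σ2 onset /m/, coda /∅/ ok → phonotactically legal
mun.zep — σ1 onset /m/, coda /n/ ok; σ2 onset /z/, coda /p/ ok → phonotactically legal
Phonotactically legal: nen.a, zun.mu, mun.zep → 3.

3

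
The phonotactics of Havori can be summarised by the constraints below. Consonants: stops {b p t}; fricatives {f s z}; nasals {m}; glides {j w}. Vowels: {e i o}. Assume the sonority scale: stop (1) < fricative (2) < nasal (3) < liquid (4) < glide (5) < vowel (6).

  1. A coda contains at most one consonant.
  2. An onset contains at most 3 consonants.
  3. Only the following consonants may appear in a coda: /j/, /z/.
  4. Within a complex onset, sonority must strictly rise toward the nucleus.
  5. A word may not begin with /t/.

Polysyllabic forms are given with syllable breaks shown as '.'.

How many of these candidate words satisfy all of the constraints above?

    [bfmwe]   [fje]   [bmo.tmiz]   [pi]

[bfmwe] — violates constraint 2: syllable 1 onset /bfmw/ has 4 consonants (> 3) → phonotactically illegal
[fje] — σ1 onset /fj/ (2→5 rises), coda /∅/ ok → phonotactically legal
[bmo.tmiz] — σ1 onset /bm/ (1→3 rises), coda /∅/ ok; σ2 onset /tm/ (1→3 rises), coda /z/ ok → phonotactically legal
[pi] — σ1 onset /p/, coda /∅/ ok → phonotactically legal
Phonotactically legal: [fje], [bmo.tmiz], [pi] → 3.

3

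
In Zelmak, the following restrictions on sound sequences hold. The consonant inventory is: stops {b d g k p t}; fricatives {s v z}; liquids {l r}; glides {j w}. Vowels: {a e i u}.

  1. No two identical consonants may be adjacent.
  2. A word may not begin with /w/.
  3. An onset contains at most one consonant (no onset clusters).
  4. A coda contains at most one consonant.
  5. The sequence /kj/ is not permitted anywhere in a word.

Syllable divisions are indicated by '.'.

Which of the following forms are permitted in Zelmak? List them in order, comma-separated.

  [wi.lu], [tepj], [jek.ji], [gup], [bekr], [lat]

[gup], [lat]

[wi.lu] — violates constraint 2: word begins with /w/ → not permitted
[tepj] — violates constraint 4: syllable 1 coda /pj/ has 2 consonants (> 1) → not permitted
[jek.ji] — violates constraint 5: contains banned sequence /kj/ → not permitted
[gup] — σ1 onset /g/, coda /p/ ok → permitted
[bekr] — violates constraint 4: syllable 1 coda /kr/ has 2 consonants (> 1) → not permitted
[lat] — σ1 onset /l/, coda /t/ ok → permitted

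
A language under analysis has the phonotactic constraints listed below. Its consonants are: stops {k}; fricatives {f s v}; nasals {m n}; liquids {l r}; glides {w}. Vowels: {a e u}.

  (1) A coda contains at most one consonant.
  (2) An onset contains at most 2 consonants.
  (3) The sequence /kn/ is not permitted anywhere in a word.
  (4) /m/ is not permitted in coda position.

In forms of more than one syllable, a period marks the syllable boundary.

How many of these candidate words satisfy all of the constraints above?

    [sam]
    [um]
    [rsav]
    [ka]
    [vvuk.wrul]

[sam] — violates constraint 4: syllable 1 coda contains /m/ → illicit
[um] — violates constraint 4: syllable 1 coda contains /m/ → illicit
[rsav] — σ1 onset /rs/ (2C), coda /v/ ok → licit
[ka] — σ1 onset /k/, coda /∅/ ok → licit
[vvuk.wrul] — σ1 onset /vv/ (2C), coda /k/ ok; σ2 onset /wr/ (2C), coda /l/ ok → licit
Licit: [rsav], [ka], [vvuk.wrul] → 3.

3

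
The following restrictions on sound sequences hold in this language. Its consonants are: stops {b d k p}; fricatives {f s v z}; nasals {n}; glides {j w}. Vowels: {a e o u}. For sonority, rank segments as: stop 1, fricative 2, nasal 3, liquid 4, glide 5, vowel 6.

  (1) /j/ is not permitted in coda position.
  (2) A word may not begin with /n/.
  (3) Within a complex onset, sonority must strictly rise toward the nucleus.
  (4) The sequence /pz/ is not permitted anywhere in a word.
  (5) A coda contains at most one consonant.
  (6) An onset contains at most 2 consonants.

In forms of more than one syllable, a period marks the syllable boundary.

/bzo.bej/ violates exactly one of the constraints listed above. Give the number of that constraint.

1

/bzo.bej/: syllable 2 coda contains /j/.
This is a violation of constraint 1: "/j/ is not permitted in coda position."
The remaining constraints (2, 3, 4, 5, 6) are satisfied.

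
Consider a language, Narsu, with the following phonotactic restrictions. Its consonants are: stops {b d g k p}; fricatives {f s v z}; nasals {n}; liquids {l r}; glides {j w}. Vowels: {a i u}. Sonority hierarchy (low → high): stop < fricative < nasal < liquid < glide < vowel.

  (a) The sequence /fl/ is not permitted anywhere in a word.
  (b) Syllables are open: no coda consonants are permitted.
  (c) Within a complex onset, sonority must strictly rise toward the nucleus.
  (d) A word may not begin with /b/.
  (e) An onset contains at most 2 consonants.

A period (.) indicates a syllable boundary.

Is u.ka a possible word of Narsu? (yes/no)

u.ka — σ1 onset /∅/, coda /∅/ ok; σ2 onset /k/, coda /∅/ ok → licit

yes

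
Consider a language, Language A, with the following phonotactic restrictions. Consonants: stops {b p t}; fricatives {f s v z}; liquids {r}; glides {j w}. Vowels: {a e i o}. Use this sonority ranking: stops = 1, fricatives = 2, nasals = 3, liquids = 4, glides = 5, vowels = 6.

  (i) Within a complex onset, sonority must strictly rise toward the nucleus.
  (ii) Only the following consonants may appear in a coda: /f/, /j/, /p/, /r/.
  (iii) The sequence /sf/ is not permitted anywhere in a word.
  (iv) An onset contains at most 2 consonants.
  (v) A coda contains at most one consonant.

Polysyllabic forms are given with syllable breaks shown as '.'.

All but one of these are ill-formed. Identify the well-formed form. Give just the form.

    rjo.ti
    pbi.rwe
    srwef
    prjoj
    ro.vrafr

rjo.ti

rjo.ti — σ1 onset /rj/ (4→5 rises), coda /∅/ ok; σ2 onset /t/, coda /∅/ ok → well-formed
pbi.rwe — violates constraint (i): syllable 1 onset /pb/: /p/ (stop, 1) → /b/ (stop, 1) does not rise → ill-formed
srwef — violates constraint (iv): syllable 1 onset /srw/ has 3 consonants (> 2) → ill-formed
prjoj — violates constraint (iv): syllable 1 onset /prj/ has 3 consonants (> 2) → ill-formed
ro.vrafr — violates constraint (v): syllable 2 coda /fr/ has 2 consonants (> 1) → ill-formed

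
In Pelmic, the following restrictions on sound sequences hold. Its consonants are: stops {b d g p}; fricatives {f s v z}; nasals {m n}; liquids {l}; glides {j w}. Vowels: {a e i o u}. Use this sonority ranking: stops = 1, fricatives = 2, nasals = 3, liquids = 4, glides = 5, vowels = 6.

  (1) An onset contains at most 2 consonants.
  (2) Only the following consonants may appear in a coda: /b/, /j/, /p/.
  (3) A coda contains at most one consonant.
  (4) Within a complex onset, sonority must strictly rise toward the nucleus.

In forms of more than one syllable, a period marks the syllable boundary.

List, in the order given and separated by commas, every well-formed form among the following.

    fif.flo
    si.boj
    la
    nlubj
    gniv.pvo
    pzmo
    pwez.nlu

si.boj, la

fif.flo — violates constraint 2: syllable 1 coda contains /f/, which is not a licensed coda consonant → ill-formed
si.boj — σ1 onset /s/, coda /∅/ ok; σ2 onset /b/, coda /j/ ok → well-formed
la — σ1 onset /l/, coda /∅/ ok → well-formed
nlubj — violates constraint 3: syllable 1 coda /bj/ has 2 consonants (> 1) → ill-formed
gniv.pvo — violates constraint 2: syllable 1 coda contains /v/, which is not a licensed coda consonant → ill-formed
pzmo — violates constraint 1: syllable 1 onset /pzm/ has 3 consonants (> 2) → ill-formed
pwez.nlu — violates constraint 2: syllable 1 coda contains /z/, which is not a licensed coda consonant → ill-formed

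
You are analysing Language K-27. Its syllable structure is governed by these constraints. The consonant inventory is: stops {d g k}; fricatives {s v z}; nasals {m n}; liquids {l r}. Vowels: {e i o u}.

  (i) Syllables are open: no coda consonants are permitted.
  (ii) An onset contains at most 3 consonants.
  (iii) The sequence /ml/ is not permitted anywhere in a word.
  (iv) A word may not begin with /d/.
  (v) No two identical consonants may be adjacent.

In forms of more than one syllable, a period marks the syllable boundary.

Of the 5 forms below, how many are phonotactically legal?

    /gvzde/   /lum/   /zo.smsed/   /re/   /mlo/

1

/gvzde/ — violates constraint (ii): syllable 1 onset /gvzd/ has 4 consonants (> 3) → phonotactically illegal
/lum/ — violates constraint (i): syllable 1 coda /m/ has 1 consonant (> 0) → phonotactically illegal
/zo.smsed/ — violates constraint (i): syllable 2 coda /d/ has 1 consonant (> 0) → phonotactically illegal
/re/ — σ1 onset /r/, coda /∅/ ok → phonotactically legal
/mlo/ — violates constraint (iii): contains banned sequence /ml/ → phonotactically illegal
Phonotactically legal: /re/ → 1.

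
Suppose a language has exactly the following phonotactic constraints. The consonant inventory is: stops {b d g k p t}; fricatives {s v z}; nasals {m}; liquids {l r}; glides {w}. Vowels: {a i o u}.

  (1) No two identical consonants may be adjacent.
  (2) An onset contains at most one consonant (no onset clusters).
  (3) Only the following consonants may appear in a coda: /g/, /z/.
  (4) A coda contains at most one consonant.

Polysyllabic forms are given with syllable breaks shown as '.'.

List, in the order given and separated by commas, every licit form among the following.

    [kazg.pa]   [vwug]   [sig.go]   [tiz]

[tiz]

[kazg.pa] — violates constraint 4: syllable 1 coda /zg/ has 2 consonants (> 1) → illicit
[vwug] — violates constraint 2: syllable 1 onset /vw/ has 2 consonants (> 1) → illicit
[sig.go] — violates constraint 1: adjacent identical consonants /gg/ → illicit
[tiz] — σ1 onset /t/, coda /z/ ok → licit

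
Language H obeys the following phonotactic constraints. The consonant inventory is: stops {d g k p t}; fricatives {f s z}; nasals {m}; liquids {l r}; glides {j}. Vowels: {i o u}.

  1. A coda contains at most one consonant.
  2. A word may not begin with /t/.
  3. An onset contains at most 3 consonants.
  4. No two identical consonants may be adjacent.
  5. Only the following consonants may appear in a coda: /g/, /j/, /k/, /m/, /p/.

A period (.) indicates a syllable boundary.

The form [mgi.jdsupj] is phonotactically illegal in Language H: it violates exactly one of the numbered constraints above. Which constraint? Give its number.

[mgi.jdsupj]: syllable 2 coda /pj/ has 2 consonants (> 1).
This is a violation of constraint 1: "A coda contains at most one consonant."
The remaining constraints (2, 3, 4, 5) are satisfied.

1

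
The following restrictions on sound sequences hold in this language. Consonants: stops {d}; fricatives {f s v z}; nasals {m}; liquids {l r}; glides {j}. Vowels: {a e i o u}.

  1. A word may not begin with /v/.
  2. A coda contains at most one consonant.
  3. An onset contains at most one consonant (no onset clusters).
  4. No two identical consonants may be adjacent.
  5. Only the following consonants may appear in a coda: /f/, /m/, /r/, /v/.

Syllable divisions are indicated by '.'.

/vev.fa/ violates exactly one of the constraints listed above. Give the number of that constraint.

1

/vev.fa/: word begins with /v/.
This is a violation of constraint 1: "A word may not begin with /v/."
The remaining constraints (2, 3, 4, 5) are satisfied.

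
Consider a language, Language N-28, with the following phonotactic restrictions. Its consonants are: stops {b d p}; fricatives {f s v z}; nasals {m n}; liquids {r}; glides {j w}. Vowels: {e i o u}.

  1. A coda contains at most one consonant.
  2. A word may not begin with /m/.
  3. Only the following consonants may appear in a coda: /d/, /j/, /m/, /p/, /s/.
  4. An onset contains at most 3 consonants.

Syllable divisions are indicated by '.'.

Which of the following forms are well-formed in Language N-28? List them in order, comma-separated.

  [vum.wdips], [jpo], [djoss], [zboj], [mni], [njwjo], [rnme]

[vum.wdips] — violates constraint 1: syllable 2 coda /ps/ has 2 consonants (> 1) → ill-formed
[jpo] — σ1 onset /jp/ (2C), coda /∅/ ok → well-formed
[djoss] — violates constraint 1: syllable 1 coda /ss/ has 2 consonants (> 1) → ill-formed
[zboj] — σ1 onset /zb/ (2C), coda /j/ ok → well-formed
[mni] — violates constraint 2: word begins with /m/ → ill-formed
[njwjo] — violates constraint 4: syllable 1 onset /njwj/ has 4 consonants (> 3) → ill-formed
[rnme] — σ1 onset /rnm/ (3C), coda /∅/ ok → well-formed

[jpo], [zboj], [rnme]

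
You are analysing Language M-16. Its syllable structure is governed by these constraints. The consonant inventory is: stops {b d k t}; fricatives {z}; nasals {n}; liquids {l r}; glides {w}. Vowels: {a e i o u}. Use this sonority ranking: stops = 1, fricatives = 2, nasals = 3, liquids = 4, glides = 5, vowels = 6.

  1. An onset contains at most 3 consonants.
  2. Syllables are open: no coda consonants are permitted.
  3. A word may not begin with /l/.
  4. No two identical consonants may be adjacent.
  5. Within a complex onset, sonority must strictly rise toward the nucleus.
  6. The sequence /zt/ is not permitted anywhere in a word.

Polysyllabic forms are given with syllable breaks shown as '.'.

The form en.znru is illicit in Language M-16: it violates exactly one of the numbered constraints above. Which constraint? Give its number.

en.znru: syllable 1 coda /n/ has 1 consonant (> 0).
This is a violation of constraint 2: "Syllables are open: no coda consonants are permitted."
The remaining constraints (1, 3, 4, 5, 6) are satisfied.

2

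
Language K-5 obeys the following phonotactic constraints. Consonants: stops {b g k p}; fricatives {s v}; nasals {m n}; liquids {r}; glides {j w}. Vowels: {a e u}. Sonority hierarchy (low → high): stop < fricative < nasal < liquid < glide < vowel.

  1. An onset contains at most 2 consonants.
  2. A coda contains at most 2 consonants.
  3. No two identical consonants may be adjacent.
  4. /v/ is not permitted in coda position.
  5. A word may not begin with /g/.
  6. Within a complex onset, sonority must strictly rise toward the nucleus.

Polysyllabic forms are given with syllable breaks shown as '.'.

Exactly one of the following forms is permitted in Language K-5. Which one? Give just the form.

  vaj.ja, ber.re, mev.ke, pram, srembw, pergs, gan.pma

vaj.ja — violates constraint 3: adjacent identical consonants /jj/ → not permitted
ber.re — violates constraint 3: adjacent identical consonants /rr/ → not permitted
mev.ke — violates constraint 4: syllable 1 coda contains /v/ → not permitted
pram — σ1 onset /pr/ (1→4 rises), coda /m/ ok → permitted
srembw — violates constraint 2: syllable 1 coda /mbw/ has 3 consonants (> 2) → not permitted
pergs — violates constraint 2: syllable 1 coda /rgs/ has 3 consonants (> 2) → not permitted
gan.pma — violates constraint 5: word begins with /g/ → not permitted

pram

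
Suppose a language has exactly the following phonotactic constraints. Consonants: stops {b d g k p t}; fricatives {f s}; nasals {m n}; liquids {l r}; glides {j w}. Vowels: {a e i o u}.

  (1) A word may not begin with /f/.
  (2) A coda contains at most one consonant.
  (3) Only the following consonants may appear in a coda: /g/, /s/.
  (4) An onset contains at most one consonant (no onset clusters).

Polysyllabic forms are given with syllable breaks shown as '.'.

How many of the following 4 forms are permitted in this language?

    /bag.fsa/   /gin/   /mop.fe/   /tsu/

/bag.fsa/ — violates constraint 4: syllable 2 onset /fs/ has 2 consonants (> 1) → not permitted
/gin/ — violates constraint 3: syllable 1 coda contains /n/, which is not a licensed coda consonant → not permitted
/mop.fe/ — violates constraint 3: syllable 1 coda contains /p/, which is not a licensed coda consonant → not permitted
/tsu/ — violates constraint 4: syllable 1 onset /ts/ has 2 consonants (> 1) → not permitted
No form is permitted → 0.

0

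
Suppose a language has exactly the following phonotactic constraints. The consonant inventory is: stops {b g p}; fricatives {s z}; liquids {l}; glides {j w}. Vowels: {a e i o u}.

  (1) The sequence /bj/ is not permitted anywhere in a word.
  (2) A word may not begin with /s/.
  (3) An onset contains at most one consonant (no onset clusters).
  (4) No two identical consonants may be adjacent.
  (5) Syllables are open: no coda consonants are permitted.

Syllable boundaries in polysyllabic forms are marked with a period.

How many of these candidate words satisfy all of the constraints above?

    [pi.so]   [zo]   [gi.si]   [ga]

4

[pi.so] — σ1 onset /p/, coda /∅/ ok; σ2 onset /s/, coda /∅/ ok → phonotactically legal
[zo] — σ1 onset /z/, coda /∅/ ok → phonotactically legal
[gi.si] — σ1 onset /g/, coda /∅/ ok; σ2 onset /s/, coda /∅/ ok → phonotactically legal
[ga] — σ1 onset /g/, coda /∅/ ok → phonotactically legal
Phonotactically legal: [pi.so], [zo], [gi.si], [ga] → 4.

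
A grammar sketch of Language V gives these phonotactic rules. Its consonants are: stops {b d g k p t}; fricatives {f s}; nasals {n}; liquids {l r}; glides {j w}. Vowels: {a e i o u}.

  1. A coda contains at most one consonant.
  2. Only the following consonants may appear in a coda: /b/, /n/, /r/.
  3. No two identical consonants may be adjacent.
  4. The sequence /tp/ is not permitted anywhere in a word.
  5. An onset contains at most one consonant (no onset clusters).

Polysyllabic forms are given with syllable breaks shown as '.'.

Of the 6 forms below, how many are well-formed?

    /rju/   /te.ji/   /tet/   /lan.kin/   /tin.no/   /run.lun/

/rju/ — violates constraint 5: syllable 1 onset /rj/ has 2 consonants (> 1) → ill-formed
/te.ji/ — σ1 onset /t/, coda /∅/ ok; σ2 onset /j/, coda /∅/ ok → well-formed
/tet/ — violates constraint 2: syllable 1 coda contains /t/, which is not a licensed coda consonant → ill-formed
/lan.kin/ — σ1 onset /l/, coda /n/ ok; σ2 onset /k/, coda /n/ ok → well-formed
/tin.no/ — violates constraint 3: adjacent identical consonants /nn/ → ill-formed
/run.lun/ — σ1 onset /r/, coda /n/ ok; σ2 onset /l/, coda /n/ ok → well-formed
Well-formed: /te.ji/, /lan.kin/, /run.lun/ → 3.

3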